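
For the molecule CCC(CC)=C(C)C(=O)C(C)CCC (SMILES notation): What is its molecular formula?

Walk through each heavy atom and fill implicit hydrogens from standard valence (C 4, N 3, O 2, S 2, halogen 1):
  atom 1: C, bond orders sum to 1 (valence 4) → 3 H
  atom 2: C, bond orders sum to 2 (valence 4) → 2 H
  atom 3: C, bond orders sum to 4 (valence 4) → 0 H
  atom 4: C, bond orders sum to 2 (valence 4) → 2 H
  atom 5: C, bond orders sum to 1 (valence 4) → 3 H
  atom 6: C, bond orders sum to 4 (valence 4) → 0 H
  atom 7: C, bond orders sum to 1 (valence 4) → 3 H
  atom 8: C, bond orders sum to 4 (valence 4) → 0 H
  atom 9: O, bond orders sum to 2 (valence 2) → 0 H
  atom 10: C, bond orders sum to 3 (valence 4) → 1 H
  atom 11: C, bond orders sum to 1 (valence 4) → 3 H
  atom 12: C, bond orders sum to 2 (valence 4) → 2 H
  atom 13: C, bond orders sum to 2 (valence 4) → 2 H
  atom 14: C, bond orders sum to 1 (valence 4) → 3 H
Totals → C:13, H:24, O:1.
In Hill order: C13H24O.

C13H24O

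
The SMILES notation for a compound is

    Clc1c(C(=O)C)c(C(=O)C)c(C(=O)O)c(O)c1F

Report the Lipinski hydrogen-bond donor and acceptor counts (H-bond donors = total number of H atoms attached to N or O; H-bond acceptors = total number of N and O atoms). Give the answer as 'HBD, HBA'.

2, 5

Donors: find every N or O and count the H atoms it carries.
  atom 5 (O): bond orders sum to 2 → 0 H
  atom 9 (O): bond orders sum to 2 → 0 H
  atom 13 (O): bond orders sum to 2 → 0 H
  atom 14 (O): bond orders sum to 1 → 1 H
  atom 16 (O): bond orders sum to 1 → 1 H
Lipinski HBD = 2.
Acceptors: N atoms = 0, O atoms = 5 → HBA = 5.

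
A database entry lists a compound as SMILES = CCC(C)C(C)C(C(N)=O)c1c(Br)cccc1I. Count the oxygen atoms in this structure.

Scan the SMILES for O atoms (remember two-letter symbols like Cl and Br are single atoms).
Oxygen count: 1.

1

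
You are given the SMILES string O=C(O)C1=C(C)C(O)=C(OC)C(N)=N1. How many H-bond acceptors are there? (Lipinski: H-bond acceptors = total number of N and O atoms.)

N atoms: 2; O atoms: 4.
Lipinski HBA = 2 + 4 = 6.

6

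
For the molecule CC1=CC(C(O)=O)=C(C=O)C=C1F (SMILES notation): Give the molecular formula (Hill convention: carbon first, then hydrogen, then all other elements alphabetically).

Walk through each heavy atom and fill implicit hydrogens from standard valence (C 4, N 3, O 2, S 2, halogen 1):
  atom 1: C, bond orders sum to 1 (valence 4) → 3 H
  atom 2: C, bond orders sum to 4 (valence 4) → 0 H
  atom 3: C, bond orders sum to 3 (valence 4) → 1 H
  atom 4: C, bond orders sum to 4 (valence 4) → 0 H
  atom 5: C, bond orders sum to 4 (valence 4) → 0 H
  atom 6: O, bond orders sum to 1 (valence 2) → 1 H
  atom 7: O, bond orders sum to 2 (valence 2) → 0 H
  atom 8: C, bond orders sum to 4 (valence 4) → 0 H
  atom 9: C, bond orders sum to 3 (valence 4) → 1 H
  atom 10: O, bond orders sum to 2 (valence 2) → 0 H
  atom 11: C, bond orders sum to 3 (valence 4) → 1 H
  atom 12: C, bond orders sum to 4 (valence 4) → 0 H
  atom 13: F (halogen, monovalent) → 0 H
Totals → C:9, H:7, F:1, O:3.

C9H7FO3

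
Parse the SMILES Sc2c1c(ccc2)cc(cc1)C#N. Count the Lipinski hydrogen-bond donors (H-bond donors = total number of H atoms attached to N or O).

Donors: find every N or O and count the H atoms it carries.
  atom 13 (N): bond orders sum to 3 → 0 H
Lipinski HBD = 0.

0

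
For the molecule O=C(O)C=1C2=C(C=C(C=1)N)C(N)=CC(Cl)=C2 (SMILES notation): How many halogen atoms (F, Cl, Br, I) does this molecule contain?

1

Halogen atoms appear at heavy-atom position 15 (1×Cl).
Other groups present: 1 carboxylic acid, 2 primary amine.
Halogen count: 1.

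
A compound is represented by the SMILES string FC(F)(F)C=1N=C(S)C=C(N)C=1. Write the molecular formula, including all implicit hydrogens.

C6H5F3N2S

Walk through each heavy atom and fill implicit hydrogens from standard valence (C 4, N 3, O 2, S 2, halogen 1):
  atom 1: F (halogen, monovalent) → 0 H
  atom 2: C, bond orders sum to 4 (valence 4) → 0 H
  atom 3: F (halogen, monovalent) → 0 H
  atom 4: F (halogen, monovalent) → 0 H
  atom 5: C, bond orders sum to 4 (valence 4) → 0 H
  atom 6: N, bond orders sum to 3 (valence 3) → 0 H
  atom 7: C, bond orders sum to 4 (valence 4) → 0 H
  atom 8: S, bond orders sum to 1 (valence 2) → 1 H
  atom 9: C, bond orders sum to 3 (valence 4) → 1 H
  atom 10: C, bond orders sum to 4 (valence 4) → 0 H
  atom 11: N, bond orders sum to 1 (valence 3) → 2 H
  atom 12: C, bond orders sum to 3 (valence 4) → 1 H
Totals → C:6, H:5, F:3, N:2, S:1.
In Hill order: C6H5F3N2S.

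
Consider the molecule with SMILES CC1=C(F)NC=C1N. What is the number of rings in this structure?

1

In SMILES, each pair of matching ring-closure digits denotes one ring-closing bond; the number of such bonds equals the number of independent rings.
Ring-closure bonds here: 1.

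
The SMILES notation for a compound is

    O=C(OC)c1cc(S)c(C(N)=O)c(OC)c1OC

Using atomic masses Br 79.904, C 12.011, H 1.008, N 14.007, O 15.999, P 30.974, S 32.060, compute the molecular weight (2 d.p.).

271.29 g/mol

First, the molecular formula is C11H13NO5S (counting implicit H from valence).
  C: 11 × 12.011 = 132.121
  H: 13 × 1.008 = 13.104
  N: 1 × 14.007 = 14.007
  O: 5 × 15.999 = 79.995
  S: 1 × 32.060 = 32.060
Sum: 11×12.011 + 13×1.008 + 1×14.007 + 5×15.999 + 1×32.060 = 271.287 → 271.29 g/mol.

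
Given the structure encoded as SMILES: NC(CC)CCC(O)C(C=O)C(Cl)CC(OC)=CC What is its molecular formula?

Walk through each heavy atom and fill implicit hydrogens from standard valence (C 4, N 3, O 2, S 2, halogen 1):
  atom 1: N, bond orders sum to 1 (valence 3) → 2 H
  atom 2: C, bond orders sum to 3 (valence 4) → 1 H
  atom 3: C, bond orders sum to 2 (valence 4) → 2 H
  atom 4: C, bond orders sum to 1 (valence 4) → 3 H
  atom 5: C, bond orders sum to 2 (valence 4) → 2 H
  atom 6: C, bond orders sum to 2 (valence 4) → 2 H
  atom 7: C, bond orders sum to 3 (valence 4) → 1 H
  atom 8: O, bond orders sum to 1 (valence 2) → 1 H
  atom 9: C, bond orders sum to 3 (valence 4) → 1 H
  atom 10: C, bond orders sum to 3 (valence 4) → 1 H
  atom 11: O, bond orders sum to 2 (valence 2) → 0 H
  atom 12: C, bond orders sum to 3 (valence 4) → 1 H
  atom 13: Cl (halogen, monovalent) → 0 H
  atom 14: C, bond orders sum to 2 (valence 4) → 2 H
  atom 15: C, bond orders sum to 4 (valence 4) → 0 H
  atom 16: O, bond orders sum to 2 (valence 2) → 0 H
  atom 17: C, bond orders sum to 1 (valence 4) → 3 H
  atom 18: C, bond orders sum to 3 (valence 4) → 1 H
  atom 19: C, bond orders sum to 1 (valence 4) → 3 H
Totals → C:14, H:26, Cl:1, N:1, O:3.
In Hill order: C14H26ClNO3.

C14H26ClNO3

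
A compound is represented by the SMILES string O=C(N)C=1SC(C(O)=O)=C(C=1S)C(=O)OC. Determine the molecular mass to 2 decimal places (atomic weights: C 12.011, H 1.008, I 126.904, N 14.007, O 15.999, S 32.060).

First, the molecular formula is C8H7NO5S2 (counting implicit H from valence).
  C: 8 × 12.011 = 96.088
  H: 7 × 1.008 = 7.056
  N: 1 × 14.007 = 14.007
  O: 5 × 15.999 = 79.995
  S: 2 × 32.060 = 64.120
Sum: 8×12.011 + 7×1.008 + 1×14.007 + 5×15.999 + 2×32.060 = 261.266 → 261.27 g/mol.

261.27 g/mol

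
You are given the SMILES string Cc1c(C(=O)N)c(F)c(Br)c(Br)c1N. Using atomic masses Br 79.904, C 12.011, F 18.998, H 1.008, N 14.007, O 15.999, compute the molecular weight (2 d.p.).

325.96 g/mol

First, the molecular formula is C8H7Br2FN2O (counting implicit H from valence).
  Br: 2 × 79.904 = 159.808
  C: 8 × 12.011 = 96.088
  F: 1 × 18.998 = 18.998
  H: 7 × 1.008 = 7.056
  N: 2 × 14.007 = 28.014
  O: 1 × 15.999 = 15.999
Sum: 2×79.904 + 8×12.011 + 1×18.998 + 7×1.008 + 2×14.007 + 1×15.999 = 325.963 → 325.96 g/mol.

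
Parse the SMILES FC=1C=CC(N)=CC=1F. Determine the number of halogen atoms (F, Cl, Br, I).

Halogen atoms appear at heavy-atom positions 1, 9 (2×F).
Other groups present: 1 primary amine.
Halogen count: 2.

2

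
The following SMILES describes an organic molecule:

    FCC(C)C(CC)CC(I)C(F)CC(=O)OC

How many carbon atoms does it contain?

12

Count every carbon token in the SMILES (each C, including those in ring-closure positions and inside branches).
Carbon count: 12.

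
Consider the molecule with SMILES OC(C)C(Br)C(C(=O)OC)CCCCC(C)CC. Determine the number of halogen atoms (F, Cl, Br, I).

Halogen atoms appear at heavy-atom position 5 (1×Br).
Other groups present: 1 ester, 1 hydroxyl.
Halogen count: 1.

1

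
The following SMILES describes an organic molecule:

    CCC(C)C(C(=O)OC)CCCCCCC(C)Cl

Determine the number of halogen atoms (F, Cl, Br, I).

1

Halogen atoms appear at heavy-atom position 18 (1×Cl).
Other groups present: 1 ester.
Halogen count: 1.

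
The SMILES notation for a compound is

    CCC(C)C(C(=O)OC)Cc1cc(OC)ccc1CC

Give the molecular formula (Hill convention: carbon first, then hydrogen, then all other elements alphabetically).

C17H26O3

Walk through each heavy atom and fill implicit hydrogens from standard valence (C 4, N 3, O 2, S 2, halogen 1); for lowercase aromatic atoms, an aromatic c carries 1 H when it has two neighbours and 0 H with three, and aromatic n carries 0 H:
  atom 1: C, bond orders sum to 1 (valence 4) → 3 H
  atom 2: C, bond orders sum to 2 (valence 4) → 2 H
  atom 3: C, bond orders sum to 3 (valence 4) → 1 H
  atom 4: C, bond orders sum to 1 (valence 4) → 3 H
  atom 5: C, bond orders sum to 3 (valence 4) → 1 H
  atom 6: C, bond orders sum to 4 (valence 4) → 0 H
  atom 7: O, bond orders sum to 2 (valence 2) → 0 H
  atom 8: O, bond orders sum to 2 (valence 2) → 0 H
  atom 9: C, bond orders sum to 1 (valence 4) → 3 H
  atom 10: C, bond orders sum to 2 (valence 4) → 2 H
  atom 11: aromatic c, 3 neighbours → 0 H
  atom 12: aromatic c, 2 neighbours → 1 H
  atom 13: aromatic c, 3 neighbours → 0 H
  atom 14: O, bond orders sum to 2 (valence 2) → 0 H
  atom 15: C, bond orders sum to 1 (valence 4) → 3 H
  atom 16: aromatic c, 2 neighbours → 1 H
  atom 17: aromatic c, 2 neighbours → 1 H
  atom 18: aromatic c, 3 neighbours → 0 H
  atom 19: C, bond orders sum to 2 (valence 4) → 2 H
  atom 20: C, bond orders sum to 1 (valence 4) → 3 H
Totals → C:17, H:26, O:3.
In Hill order: C17H26O3.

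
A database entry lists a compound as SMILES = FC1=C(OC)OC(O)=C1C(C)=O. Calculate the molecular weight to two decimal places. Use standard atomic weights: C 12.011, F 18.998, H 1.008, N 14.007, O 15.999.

First, the molecular formula is C7H7FO4 (counting implicit H from valence).
  C: 7 × 12.011 = 84.077
  F: 1 × 18.998 = 18.998
  H: 7 × 1.008 = 7.056
  O: 4 × 15.999 = 63.996
Sum: 7×12.011 + 1×18.998 + 7×1.008 + 4×15.999 = 174.127 → 174.13 g/mol.

174.13 g/mol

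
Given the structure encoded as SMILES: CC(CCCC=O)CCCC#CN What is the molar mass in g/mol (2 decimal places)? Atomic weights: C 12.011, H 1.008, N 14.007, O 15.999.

181.28 g/mol

First, the molecular formula is C11H19NO (counting implicit H from valence).
  C: 11 × 12.011 = 132.121
  H: 19 × 1.008 = 19.152
  N: 1 × 14.007 = 14.007
  O: 1 × 15.999 = 15.999
Sum: 11×12.011 + 19×1.008 + 1×14.007 + 1×15.999 = 181.279 → 181.28 g/mol.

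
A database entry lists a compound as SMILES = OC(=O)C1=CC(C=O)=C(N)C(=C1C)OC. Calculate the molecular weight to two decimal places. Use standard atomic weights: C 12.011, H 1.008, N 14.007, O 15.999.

209.20 g/mol

First, the molecular formula is C10H11NO4 (counting implicit H from valence).
  C: 10 × 12.011 = 120.110
  H: 11 × 1.008 = 11.088
  N: 1 × 14.007 = 14.007
  O: 4 × 15.999 = 63.996
Sum: 10×12.011 + 11×1.008 + 1×14.007 + 4×15.999 = 209.201 → 209.20 g/mol.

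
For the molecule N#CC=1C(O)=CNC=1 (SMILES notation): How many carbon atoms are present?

Count every carbon token in the SMILES (each C, including those in ring-closure positions and inside branches).
Carbon count: 5.

5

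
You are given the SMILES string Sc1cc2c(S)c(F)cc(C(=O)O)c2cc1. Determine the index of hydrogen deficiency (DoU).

8

Molecular formula: C11H7FO2S2.
DoU = (2C + 2 + N − H − X) / 2, where X is the halogen count and O/S are ignored.
    = (2·11 + 2 + 0 − 7 − 1) / 2 = 16 / 2 = 8.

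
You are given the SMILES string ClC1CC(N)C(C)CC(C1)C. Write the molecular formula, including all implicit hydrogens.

C9H18ClN

Walk through each heavy atom and fill implicit hydrogens from standard valence (C 4, N 3, O 2, S 2, halogen 1):
  atom 1: Cl (halogen, monovalent) → 0 H
  atom 2: C, bond orders sum to 3 (valence 4) → 1 H
  atom 3: C, bond orders sum to 2 (valence 4) → 2 H
  atom 4: C, bond orders sum to 3 (valence 4) → 1 H
  atom 5: N, bond orders sum to 1 (valence 3) → 2 H
  atom 6: C, bond orders sum to 3 (valence 4) → 1 H
  atom 7: C, bond orders sum to 1 (valence 4) → 3 H
  atom 8: C, bond orders sum to 2 (valence 4) → 2 H
  atom 9: C, bond orders sum to 3 (valence 4) → 1 H
  atom 10: C, bond orders sum to 2 (valence 4) → 2 H
  atom 11: C, bond orders sum to 1 (valence 4) → 3 H
Totals → C:9, H:18, Cl:1, N:1.
In Hill order: C9H18ClN.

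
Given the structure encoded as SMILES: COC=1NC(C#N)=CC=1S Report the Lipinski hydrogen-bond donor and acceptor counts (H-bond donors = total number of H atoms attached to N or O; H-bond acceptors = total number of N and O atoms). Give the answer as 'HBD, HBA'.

Donors: find every N or O and count the H atoms it carries.
  atom 2 (O): bond orders sum to 2 → 0 H
  atom 4 (N): bond orders sum to 2 → 1 H
  atom 7 (N): bond orders sum to 3 → 0 H
Lipinski HBD = 1.
Acceptors: N atoms = 2, O atoms = 1 → HBA = 3.

1, 3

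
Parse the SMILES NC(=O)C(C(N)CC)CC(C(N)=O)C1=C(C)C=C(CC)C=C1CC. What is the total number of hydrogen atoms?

Walk through each heavy atom and fill implicit hydrogens from standard valence (C 4, N 3, O 2, S 2, halogen 1):
  atom 1: N, bond orders sum to 1 (valence 3) → 2 H
  atom 2: C, bond orders sum to 4 (valence 4) → 0 H
  atom 3: O, bond orders sum to 2 (valence 2) → 0 H
  atom 4: C, bond orders sum to 3 (valence 4) → 1 H
  atom 5: C, bond orders sum to 3 (valence 4) → 1 H
  atom 6: N, bond orders sum to 1 (valence 3) → 2 H
  atom 7: C, bond orders sum to 2 (valence 4) → 2 H
  atom 8: C, bond orders sum to 1 (valence 4) → 3 H
  atom 9: C, bond orders sum to 2 (valence 4) → 2 H
  atom 10: C, bond orders sum to 3 (valence 4) → 1 H
  atom 11: C, bond orders sum to 4 (valence 4) → 0 H
  atom 12: N, bond orders sum to 1 (valence 3) → 2 H
  atom 13: O, bond orders sum to 2 (valence 2) → 0 H
  atom 14: C, bond orders sum to 4 (valence 4) → 0 H
  atom 15: C, bond orders sum to 4 (valence 4) → 0 H
  atom 16: C, bond orders sum to 1 (valence 4) → 3 H
  atom 17: C, bond orders sum to 3 (valence 4) → 1 H
  atom 18: C, bond orders sum to 4 (valence 4) → 0 H
  atom 19: C, bond orders sum to 2 (valence 4) → 2 H
  atom 20: C, bond orders sum to 1 (valence 4) → 3 H
  atom 21: C, bond orders sum to 3 (valence 4) → 1 H
  atom 22: C, bond orders sum to 4 (valence 4) → 0 H
  atom 23: C, bond orders sum to 2 (valence 4) → 2 H
  atom 24: C, bond orders sum to 1 (valence 4) → 3 H
Total hydrogens: 31.

31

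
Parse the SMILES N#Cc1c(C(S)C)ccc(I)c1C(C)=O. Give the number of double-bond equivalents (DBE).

7

Molecular formula: C11H10INOS.
DoU = (2C + 2 + N − H − X) / 2, where X is the halogen count and O/S are ignored.
    = (2·11 + 2 + 1 − 10 − 1) / 2 = 14 / 2 = 7.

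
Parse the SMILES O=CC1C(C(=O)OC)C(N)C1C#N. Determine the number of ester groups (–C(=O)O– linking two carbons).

1

The ester motif appears at heavy-atom position 5 in the SMILES.
Other groups present: 1 aldehyde, 1 nitrile, 1 primary amine.
Ester count: 1.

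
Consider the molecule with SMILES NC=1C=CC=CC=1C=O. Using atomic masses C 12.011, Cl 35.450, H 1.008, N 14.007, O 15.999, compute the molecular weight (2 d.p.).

121.14 g/mol

First, the molecular formula is C7H7NO (counting implicit H from valence).
  C: 7 × 12.011 = 84.077
  H: 7 × 1.008 = 7.056
  N: 1 × 14.007 = 14.007
  O: 1 × 15.999 = 15.999
Sum: 7×12.011 + 7×1.008 + 1×14.007 + 1×15.999 = 121.139 → 121.14 g/mol.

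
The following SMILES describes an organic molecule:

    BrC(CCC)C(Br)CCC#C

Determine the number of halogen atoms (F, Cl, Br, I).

2

Halogen atoms appear at heavy-atom positions 1, 7 (2×Br).
Other groups present: 1 alkyne.
Halogen count: 2.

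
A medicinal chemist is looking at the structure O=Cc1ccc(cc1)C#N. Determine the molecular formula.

Walk through each heavy atom and fill implicit hydrogens from standard valence (C 4, N 3, O 2, S 2, halogen 1); for lowercase aromatic atoms, an aromatic c carries 1 H when it has two neighbours and 0 H with three, and aromatic n carries 0 H:
  atom 1: O, bond orders sum to 2 (valence 2) → 0 H
  atom 2: C, bond orders sum to 3 (valence 4) → 1 H
  atom 3: aromatic c, 3 neighbours → 0 H
  atom 4: aromatic c, 2 neighbours → 1 H
  atom 5: aromatic c, 2 neighbours → 1 H
  atom 6: aromatic c, 3 neighbours → 0 H
  atom 7: aromatic c, 2 neighbours → 1 H
  atom 8: aromatic c, 2 neighbours → 1 H
  atom 9: C, bond orders sum to 4 (valence 4) → 0 H
  atom 10: N, bond orders sum to 3 (valence 3) → 0 H
Totals → C:8, H:5, N:1, O:1.
In Hill order: C8H5NO.

C8H5NO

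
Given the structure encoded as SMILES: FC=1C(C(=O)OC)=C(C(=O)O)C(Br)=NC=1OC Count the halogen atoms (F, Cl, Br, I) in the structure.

Halogen atoms appear at heavy-atom positions 1, 13 (1×Br, 1×F).
Other groups present: 1 carboxylic acid, 1 ester, 1 ether.
Halogen count: 2.

2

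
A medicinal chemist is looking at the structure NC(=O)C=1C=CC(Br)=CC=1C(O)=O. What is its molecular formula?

C8H6BrNO3

Walk through each heavy atom and fill implicit hydrogens from standard valence (C 4, N 3, O 2, S 2, halogen 1):
  atom 1: N, bond orders sum to 1 (valence 3) → 2 H
  atom 2: C, bond orders sum to 4 (valence 4) → 0 H
  atom 3: O, bond orders sum to 2 (valence 2) → 0 H
  atom 4: C, bond orders sum to 4 (valence 4) → 0 H
  atom 5: C, bond orders sum to 3 (valence 4) → 1 H
  atom 6: C, bond orders sum to 3 (valence 4) → 1 H
  atom 7: C, bond orders sum to 4 (valence 4) → 0 H
  atom 8: Br (halogen, monovalent) → 0 H
  atom 9: C, bond orders sum to 3 (valence 4) → 1 H
  atom 10: C, bond orders sum to 4 (valence 4) → 0 H
  atom 11: C, bond orders sum to 4 (valence 4) → 0 H
  atom 12: O, bond orders sum to 1 (valence 2) → 1 H
  atom 13: O, bond orders sum to 2 (valence 2) → 0 H
Totals → C:8, H:6, Br:1, N:1, O:3.
In Hill order: C8H6BrNO3.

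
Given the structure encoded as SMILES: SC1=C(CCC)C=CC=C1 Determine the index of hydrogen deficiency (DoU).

Molecular formula: C9H12S.
DoU = (2C + 2 + N − H − X) / 2, where X is the halogen count and O/S are ignored.
    = (2·9 + 2 + 0 − 12 − 0) / 2 = 8 / 2 = 4.

4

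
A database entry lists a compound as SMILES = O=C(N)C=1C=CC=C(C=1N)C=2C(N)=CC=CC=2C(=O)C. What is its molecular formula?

C15H15N3O2

Walk through each heavy atom and fill implicit hydrogens from standard valence (C 4, N 3, O 2, S 2, halogen 1):
  atom 1: O, bond orders sum to 2 (valence 2) → 0 H
  atom 2: C, bond orders sum to 4 (valence 4) → 0 H
  atom 3: N, bond orders sum to 1 (valence 3) → 2 H
  atom 4: C, bond orders sum to 4 (valence 4) → 0 H
  atom 5: C, bond orders sum to 3 (valence 4) → 1 H
  atom 6: C, bond orders sum to 3 (valence 4) → 1 H
  atom 7: C, bond orders sum to 3 (valence 4) → 1 H
  atom 8: C, bond orders sum to 4 (valence 4) → 0 H
  atom 9: C, bond orders sum to 4 (valence 4) → 0 H
  atom 10: N, bond orders sum to 1 (valence 3) → 2 H
  atom 11: C, bond orders sum to 4 (valence 4) → 0 H
  atom 12: C, bond orders sum to 4 (valence 4) → 0 H
  atom 13: N, bond orders sum to 1 (valence 3) → 2 H
  atom 14: C, bond orders sum to 3 (valence 4) → 1 H
  atom 15: C, bond orders sum to 3 (valence 4) → 1 H
  atom 16: C, bond orders sum to 3 (valence 4) → 1 H
  atom 17: C, bond orders sum to 4 (valence 4) → 0 H
  atom 18: C, bond orders sum to 4 (valence 4) → 0 H
  atom 19: O, bond orders sum to 2 (valence 2) → 0 H
  atom 20: C, bond orders sum to 1 (valence 4) → 3 H
Totals → C:15, H:15, N:3, O:2.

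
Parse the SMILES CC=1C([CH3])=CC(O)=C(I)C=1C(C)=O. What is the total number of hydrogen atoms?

11

Walk through each heavy atom and fill implicit hydrogens from standard valence (C 4, N 3, O 2, S 2, halogen 1):
  atom 1: C, bond orders sum to 1 (valence 4) → 3 H
  atom 2: C, bond orders sum to 4 (valence 4) → 0 H
  atom 3: C, bond orders sum to 4 (valence 4) → 0 H
  atom 4: C with explicit H count 3
  atom 5: C, bond orders sum to 3 (valence 4) → 1 H
  atom 6: C, bond orders sum to 4 (valence 4) → 0 H
  atom 7: O, bond orders sum to 1 (valence 2) → 1 H
  atom 8: C, bond orders sum to 4 (valence 4) → 0 H
  atom 9: I (halogen, monovalent) → 0 H
  atom 10: C, bond orders sum to 4 (valence 4) → 0 H
  atom 11: C, bond orders sum to 4 (valence 4) → 0 H
  atom 12: C, bond orders sum to 1 (valence 4) → 3 H
  atom 13: O, bond orders sum to 2 (valence 2) → 0 H
Total hydrogens: 11.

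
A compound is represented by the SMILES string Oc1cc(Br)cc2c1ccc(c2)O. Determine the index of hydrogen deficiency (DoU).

Molecular formula: C10H7BrO2.
DoU = (2C + 2 + N − H − X) / 2, where X is the halogen count and O/S are ignored.
    = (2·10 + 2 + 0 − 7 − 1) / 2 = 14 / 2 = 7.

7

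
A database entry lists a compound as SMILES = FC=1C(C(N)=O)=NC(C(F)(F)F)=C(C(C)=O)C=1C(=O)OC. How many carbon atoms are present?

11

Count every carbon token in the SMILES (each C, including those in ring-closure positions and inside branches).
Carbon count: 11.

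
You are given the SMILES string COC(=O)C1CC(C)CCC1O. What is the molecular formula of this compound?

Walk through each heavy atom and fill implicit hydrogens from standard valence (C 4, N 3, O 2, S 2, halogen 1):
  atom 1: C, bond orders sum to 1 (valence 4) → 3 H
  atom 2: O, bond orders sum to 2 (valence 2) → 0 H
  atom 3: C, bond orders sum to 4 (valence 4) → 0 H
  atom 4: O, bond orders sum to 2 (valence 2) → 0 H
  atom 5: C, bond orders sum to 3 (valence 4) → 1 H
  atom 6: C, bond orders sum to 2 (valence 4) → 2 H
  atom 7: C, bond orders sum to 3 (valence 4) → 1 H
  atom 8: C, bond orders sum to 1 (valence 4) → 3 H
  atom 9: C, bond orders sum to 2 (valence 4) → 2 H
  atom 10: C, bond orders sum to 2 (valence 4) → 2 H
  atom 11: C, bond orders sum to 3 (valence 4) → 1 H
  atom 12: O, bond orders sum to 1 (valence 2) → 1 H
Totals → C:9, H:16, O:3.

C9H16O3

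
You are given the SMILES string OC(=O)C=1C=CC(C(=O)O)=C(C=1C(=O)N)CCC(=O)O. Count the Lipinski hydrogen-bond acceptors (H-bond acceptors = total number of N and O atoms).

8

N atoms: 1; O atoms: 7.
Lipinski HBA = 1 + 7 = 8.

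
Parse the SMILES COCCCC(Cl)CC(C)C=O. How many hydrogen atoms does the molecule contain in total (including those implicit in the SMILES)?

Walk through each heavy atom and fill implicit hydrogens from standard valence (C 4, N 3, O 2, S 2, halogen 1):
  atom 1: C, bond orders sum to 1 (valence 4) → 3 H
  atom 2: O, bond orders sum to 2 (valence 2) → 0 H
  atom 3: C, bond orders sum to 2 (valence 4) → 2 H
  atom 4: C, bond orders sum to 2 (valence 4) → 2 H
  atom 5: C, bond orders sum to 2 (valence 4) → 2 H
  atom 6: C, bond orders sum to 3 (valence 4) → 1 H
  atom 7: Cl (halogen, monovalent) → 0 H
  atom 8: C, bond orders sum to 2 (valence 4) → 2 H
  atom 9: C, bond orders sum to 3 (valence 4) → 1 H
  atom 10: C, bond orders sum to 1 (valence 4) → 3 H
  atom 11: C, bond orders sum to 3 (valence 4) → 1 H
  atom 12: O, bond orders sum to 2 (valence 2) → 0 H
Total hydrogens: 17.

17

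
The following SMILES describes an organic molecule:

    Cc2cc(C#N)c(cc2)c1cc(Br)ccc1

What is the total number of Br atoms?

Scan the SMILES for Br atoms (remember two-letter symbols like Cl and Br are single atoms).
Bromine count: 1.

1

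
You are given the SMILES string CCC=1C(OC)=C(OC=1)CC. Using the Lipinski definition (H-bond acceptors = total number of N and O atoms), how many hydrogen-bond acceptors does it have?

N atoms: 0; O atoms: 2.
Lipinski HBA = 0 + 2 = 2.

2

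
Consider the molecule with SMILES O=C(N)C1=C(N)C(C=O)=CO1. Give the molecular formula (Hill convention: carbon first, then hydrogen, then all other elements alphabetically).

Walk through each heavy atom and fill implicit hydrogens from standard valence (C 4, N 3, O 2, S 2, halogen 1):
  atom 1: O, bond orders sum to 2 (valence 2) → 0 H
  atom 2: C, bond orders sum to 4 (valence 4) → 0 H
  atom 3: N, bond orders sum to 1 (valence 3) → 2 H
  atom 4: C, bond orders sum to 4 (valence 4) → 0 H
  atom 5: C, bond orders sum to 4 (valence 4) → 0 H
  atom 6: N, bond orders sum to 1 (valence 3) → 2 H
  atom 7: C, bond orders sum to 4 (valence 4) → 0 H
  atom 8: C, bond orders sum to 3 (valence 4) → 1 H
  atom 9: O, bond orders sum to 2 (valence 2) → 0 H
  atom 10: C, bond orders sum to 3 (valence 4) → 1 H
  atom 11: O, bond orders sum to 2 (valence 2) → 0 H
Totals → C:6, H:6, N:2, O:3.
In Hill order: C6H6N2O3.

C6H6N2O3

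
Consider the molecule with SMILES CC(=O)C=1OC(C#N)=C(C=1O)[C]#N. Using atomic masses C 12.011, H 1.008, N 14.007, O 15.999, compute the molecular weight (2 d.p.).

176.13 g/mol

First, the molecular formula is C8H4N2O3 (counting implicit H from valence).
  C: 8 × 12.011 = 96.088
  H: 4 × 1.008 = 4.032
  N: 2 × 14.007 = 28.014
  O: 3 × 15.999 = 47.997
Sum: 8×12.011 + 4×1.008 + 2×14.007 + 3×15.999 = 176.131 → 176.13 g/mol.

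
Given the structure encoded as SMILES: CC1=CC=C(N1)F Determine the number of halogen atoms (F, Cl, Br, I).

1

Halogen atoms appear at heavy-atom position 7 (1×F).
Halogen count: 1.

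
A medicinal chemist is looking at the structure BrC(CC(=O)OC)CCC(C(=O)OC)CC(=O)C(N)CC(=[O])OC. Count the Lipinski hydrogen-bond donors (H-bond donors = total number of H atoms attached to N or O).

Donors: find every N or O and count the H atoms it carries.
  atom 5 (O): bond orders sum to 2 → 0 H
  atom 6 (O): bond orders sum to 2 → 0 H
  atom 12 (O): bond orders sum to 2 → 0 H
  atom 13 (O): bond orders sum to 2 → 0 H
  atom 17 (O): bond orders sum to 2 → 0 H
  atom 19 (N): bond orders sum to 1 → 2 H
  atom 22 (O): bond orders sum to 2 → 0 H
  atom 23 (O): bond orders sum to 2 → 0 H
Lipinski HBD = 2.

2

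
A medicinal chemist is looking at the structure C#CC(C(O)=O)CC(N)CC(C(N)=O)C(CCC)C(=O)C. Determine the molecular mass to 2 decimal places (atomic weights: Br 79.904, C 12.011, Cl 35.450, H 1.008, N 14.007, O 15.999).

296.37 g/mol

First, the molecular formula is C15H24N2O4 (counting implicit H from valence).
  C: 15 × 12.011 = 180.165
  H: 24 × 1.008 = 24.192
  N: 2 × 14.007 = 28.014
  O: 4 × 15.999 = 63.996
Sum: 15×12.011 + 24×1.008 + 2×14.007 + 4×15.999 = 296.367 → 296.37 g/mol.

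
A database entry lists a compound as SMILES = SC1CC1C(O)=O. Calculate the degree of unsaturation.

Molecular formula: C4H6O2S.
DoU = (2C + 2 + N − H − X) / 2, where X is the halogen count and O/S are ignored.
    = (2·4 + 2 + 0 − 6 − 0) / 2 = 4 / 2 = 2.

2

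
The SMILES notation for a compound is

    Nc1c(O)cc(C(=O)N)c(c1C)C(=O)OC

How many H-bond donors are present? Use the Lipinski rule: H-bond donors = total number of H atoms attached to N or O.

Donors: find every N or O and count the H atoms it carries.
  atom 1 (N): bond orders sum to 1 → 2 H
  atom 4 (O): bond orders sum to 1 → 1 H
  atom 8 (O): bond orders sum to 2 → 0 H
  atom 9 (N): bond orders sum to 1 → 2 H
  atom 14 (O): bond orders sum to 2 → 0 H
  atom 15 (O): bond orders sum to 2 → 0 H
Lipinski HBD = 5.

5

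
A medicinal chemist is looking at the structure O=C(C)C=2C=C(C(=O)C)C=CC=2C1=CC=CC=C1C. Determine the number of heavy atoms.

19

Every atom symbol written in the SMILES (organic subset) is one heavy atom; implicit H are not written.
Heavy atoms by element → C:17, O:2.
Total: 19.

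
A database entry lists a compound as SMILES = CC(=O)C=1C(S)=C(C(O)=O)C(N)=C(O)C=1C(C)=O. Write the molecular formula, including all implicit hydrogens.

C11H11NO5S

Walk through each heavy atom and fill implicit hydrogens from standard valence (C 4, N 3, O 2, S 2, halogen 1):
  atom 1: C, bond orders sum to 1 (valence 4) → 3 H
  atom 2: C, bond orders sum to 4 (valence 4) → 0 H
  atom 3: O, bond orders sum to 2 (valence 2) → 0 H
  atom 4: C, bond orders sum to 4 (valence 4) → 0 H
  atom 5: C, bond orders sum to 4 (valence 4) → 0 H
  atom 6: S, bond orders sum to 1 (valence 2) → 1 H
  atom 7: C, bond orders sum to 4 (valence 4) → 0 H
  atom 8: C, bond orders sum to 4 (valence 4) → 0 H
  atom 9: O, bond orders sum to 1 (valence 2) → 1 H
  atom 10: O, bond orders sum to 2 (valence 2) → 0 H
  atom 11: C, bond orders sum to 4 (valence 4) → 0 H
  atom 12: N, bond orders sum to 1 (valence 3) → 2 H
  atom 13: C, bond orders sum to 4 (valence 4) → 0 H
  atom 14: O, bond orders sum to 1 (valence 2) → 1 H
  atom 15: C, bond orders sum to 4 (valence 4) → 0 H
  atom 16: C, bond orders sum to 4 (valence 4) → 0 H
  atom 17: C, bond orders sum to 1 (valence 4) → 3 H
  atom 18: O, bond orders sum to 2 (valence 2) → 0 H
Totals → C:11, H:11, N:1, O:5, S:1.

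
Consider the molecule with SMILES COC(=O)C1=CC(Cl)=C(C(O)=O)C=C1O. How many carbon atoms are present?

Count every carbon token in the SMILES (each C, including those in ring-closure positions and inside branches).
Carbon count: 9.

9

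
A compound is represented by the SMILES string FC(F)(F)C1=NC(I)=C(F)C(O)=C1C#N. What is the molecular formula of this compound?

Walk through each heavy atom and fill implicit hydrogens from standard valence (C 4, N 3, O 2, S 2, halogen 1):
  atom 1: F (halogen, monovalent) → 0 H
  atom 2: C, bond orders sum to 4 (valence 4) → 0 H
  atom 3: F (halogen, monovalent) → 0 H
  atom 4: F (halogen, monovalent) → 0 H
  atom 5: C, bond orders sum to 4 (valence 4) → 0 H
  atom 6: N, bond orders sum to 3 (valence 3) → 0 H
  atom 7: C, bond orders sum to 4 (valence 4) → 0 H
  atom 8: I (halogen, monovalent) → 0 H
  atom 9: C, bond orders sum to 4 (valence 4) → 0 H
  atom 10: F (halogen, monovalent) → 0 H
  atom 11: C, bond orders sum to 4 (valence 4) → 0 H
  atom 12: O, bond orders sum to 1 (valence 2) → 1 H
  atom 13: C, bond orders sum to 4 (valence 4) → 0 H
  atom 14: C, bond orders sum to 4 (valence 4) → 0 H
  atom 15: N, bond orders sum to 3 (valence 3) → 0 H
Totals → C:7, H:1, F:4, I:1, N:2, O:1.

C7HF4IN2O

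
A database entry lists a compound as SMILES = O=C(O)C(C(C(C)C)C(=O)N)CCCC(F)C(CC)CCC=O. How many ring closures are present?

In SMILES, each pair of matching ring-closure digits denotes one ring-closing bond; the number of such bonds equals the number of independent rings.
Ring-closure bonds here: 0.

0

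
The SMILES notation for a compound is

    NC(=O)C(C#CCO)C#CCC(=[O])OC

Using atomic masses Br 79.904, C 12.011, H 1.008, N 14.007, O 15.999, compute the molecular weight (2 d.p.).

209.20 g/mol

First, the molecular formula is C10H11NO4 (counting implicit H from valence).
  C: 10 × 12.011 = 120.110
  H: 11 × 1.008 = 11.088
  N: 1 × 14.007 = 14.007
  O: 4 × 15.999 = 63.996
Sum: 10×12.011 + 11×1.008 + 1×14.007 + 4×15.999 = 209.201 → 209.20 g/mol.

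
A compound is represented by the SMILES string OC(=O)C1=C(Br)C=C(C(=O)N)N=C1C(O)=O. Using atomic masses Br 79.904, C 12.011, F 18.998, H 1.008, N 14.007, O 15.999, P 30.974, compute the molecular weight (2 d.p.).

First, the molecular formula is C8H5BrN2O5 (counting implicit H from valence).
  Br: 1 × 79.904 = 79.904
  C: 8 × 12.011 = 96.088
  H: 5 × 1.008 = 5.040
  N: 2 × 14.007 = 28.014
  O: 5 × 15.999 = 79.995
Sum: 1×79.904 + 8×12.011 + 5×1.008 + 2×14.007 + 5×15.999 = 289.041 → 289.04 g/mol.

289.04 g/mol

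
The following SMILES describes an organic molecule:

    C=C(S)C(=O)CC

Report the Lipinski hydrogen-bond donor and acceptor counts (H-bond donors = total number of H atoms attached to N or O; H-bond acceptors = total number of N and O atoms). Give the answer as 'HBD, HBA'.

Donors: find every N or O and count the H atoms it carries.
  atom 5 (O): bond orders sum to 2 → 0 H
Lipinski HBD = 0.
Acceptors: N atoms = 0, O atoms = 1 → HBA = 1.

0, 1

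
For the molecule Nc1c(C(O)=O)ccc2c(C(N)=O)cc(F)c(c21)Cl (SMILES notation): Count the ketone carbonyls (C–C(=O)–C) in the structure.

Scan the SMILES for the ketone motif — none present.
Groups that are present: 1 amide, 1 carboxylic acid, 1 primary amine.

0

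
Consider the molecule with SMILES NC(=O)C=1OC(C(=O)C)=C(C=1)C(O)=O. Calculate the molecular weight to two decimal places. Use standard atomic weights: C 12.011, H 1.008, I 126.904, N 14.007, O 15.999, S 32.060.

197.15 g/mol

First, the molecular formula is C8H7NO5 (counting implicit H from valence).
  C: 8 × 12.011 = 96.088
  H: 7 × 1.008 = 7.056
  N: 1 × 14.007 = 14.007
  O: 5 × 15.999 = 79.995
Sum: 8×12.011 + 7×1.008 + 1×14.007 + 5×15.999 = 197.146 → 197.15 g/mol.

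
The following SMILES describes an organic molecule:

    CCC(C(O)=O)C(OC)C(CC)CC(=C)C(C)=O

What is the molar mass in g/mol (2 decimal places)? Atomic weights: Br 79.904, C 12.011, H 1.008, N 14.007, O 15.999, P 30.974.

First, the molecular formula is C14H24O4 (counting implicit H from valence).
  C: 14 × 12.011 = 168.154
  H: 24 × 1.008 = 24.192
  O: 4 × 15.999 = 63.996
Sum: 14×12.011 + 24×1.008 + 4×15.999 = 256.342 → 256.34 g/mol.

256.34 g/mol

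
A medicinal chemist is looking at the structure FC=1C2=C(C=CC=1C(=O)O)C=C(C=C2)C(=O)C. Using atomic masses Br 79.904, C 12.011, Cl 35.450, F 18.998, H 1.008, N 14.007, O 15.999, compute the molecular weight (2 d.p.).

First, the molecular formula is C13H9FO3 (counting implicit H from valence).
  C: 13 × 12.011 = 156.143
  F: 1 × 18.998 = 18.998
  H: 9 × 1.008 = 9.072
  O: 3 × 15.999 = 47.997
Sum: 13×12.011 + 1×18.998 + 9×1.008 + 3×15.999 = 232.210 → 232.21 g/mol.

232.21 g/mol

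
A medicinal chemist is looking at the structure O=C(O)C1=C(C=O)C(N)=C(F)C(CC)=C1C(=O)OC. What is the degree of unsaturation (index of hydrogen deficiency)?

Degree of unsaturation = (number of rings) + (number of π bonds).
Ring closures in the SMILES: 1.
π bonds: 6 double bonds (each 1 DoU) → 6 DoU from unsaturation.
Total DoU = 1 + 6 = 7.

7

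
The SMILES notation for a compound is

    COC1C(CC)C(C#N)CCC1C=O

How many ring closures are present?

In SMILES, each pair of matching ring-closure digits denotes one ring-closing bond; the number of such bonds equals the number of independent rings.
Ring-closure bonds here: 1.

1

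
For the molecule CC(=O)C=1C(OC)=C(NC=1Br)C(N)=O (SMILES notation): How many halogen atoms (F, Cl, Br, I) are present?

1

Halogen atoms appear at heavy-atom position 11 (1×Br).
Other groups present: 1 amide, 1 ether, 1 ketone.
Halogen count: 1.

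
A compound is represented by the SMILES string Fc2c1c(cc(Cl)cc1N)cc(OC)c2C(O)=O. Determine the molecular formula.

C12H9ClFNO3

Walk through each heavy atom and fill implicit hydrogens from standard valence (C 4, N 3, O 2, S 2, halogen 1); for lowercase aromatic atoms, an aromatic c carries 1 H when it has two neighbours and 0 H with three, and aromatic n carries 0 H:
  atom 1: F (halogen, monovalent) → 0 H
  atom 2: aromatic c, 3 neighbours → 0 H
  atom 3: aromatic c, 3 neighbours → 0 H
  atom 4: aromatic c, 3 neighbours → 0 H
  atom 5: aromatic c, 2 neighbours → 1 H
  atom 6: aromatic c, 3 neighbours → 0 H
  atom 7: Cl (halogen, monovalent) → 0 H
  atom 8: aromatic c, 2 neighbours → 1 H
  atom 9: aromatic c, 3 neighbours → 0 H
  atom 10: N, bond orders sum to 1 (valence 3) → 2 H
  atom 11: aromatic c, 2 neighbours → 1 H
  atom 12: aromatic c, 3 neighbours → 0 H
  atom 13: O, bond orders sum to 2 (valence 2) → 0 H
  atom 14: C, bond orders sum to 1 (valence 4) → 3 H
  atom 15: aromatic c, 3 neighbours → 0 H
  atom 16: C, bond orders sum to 4 (valence 4) → 0 H
  atom 17: O, bond orders sum to 1 (valence 2) → 1 H
  atom 18: O, bond orders sum to 2 (valence 2) → 0 H
Totals → C:12, H:9, Cl:1, F:1, N:1, O:3.
In Hill order: C12H9ClFNO3.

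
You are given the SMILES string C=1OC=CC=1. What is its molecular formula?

C4H4O

Walk through each heavy atom and fill implicit hydrogens from standard valence (C 4, N 3, O 2, S 2, halogen 1):
  atom 1: C, bond orders sum to 3 (valence 4) → 1 H
  atom 2: O, bond orders sum to 2 (valence 2) → 0 H
  atom 3: C, bond orders sum to 3 (valence 4) → 1 H
  atom 4: C, bond orders sum to 3 (valence 4) → 1 H
  atom 5: C, bond orders sum to 3 (valence 4) → 1 H
Totals → C:4, H:4, O:1.
In Hill order: C4H4O.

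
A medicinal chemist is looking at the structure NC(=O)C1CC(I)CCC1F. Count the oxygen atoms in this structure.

Scan the SMILES for O atoms (remember two-letter symbols like Cl and Br are single atoms).
Oxygen count: 1.

1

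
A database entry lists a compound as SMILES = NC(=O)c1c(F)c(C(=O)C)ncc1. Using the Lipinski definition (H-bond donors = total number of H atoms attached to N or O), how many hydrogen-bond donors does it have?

2

Donors: find every N or O and count the H atoms it carries.
  atom 1 (N): bond orders sum to 1 → 2 H
  atom 3 (O): bond orders sum to 2 → 0 H
  atom 9 (O): bond orders sum to 2 → 0 H
  atom 11 (N): bond orders sum to 3 → 0 H
Lipinski HBD = 2.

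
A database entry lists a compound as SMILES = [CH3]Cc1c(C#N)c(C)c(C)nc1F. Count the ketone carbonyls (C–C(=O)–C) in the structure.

0

Scan the SMILES for the ketone motif — none present.
Groups that are present: 1 nitrile.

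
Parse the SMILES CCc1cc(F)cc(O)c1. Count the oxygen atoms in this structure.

Scan the SMILES for O atoms (remember two-letter symbols like Cl and Br are single atoms).
Oxygen count: 1.

1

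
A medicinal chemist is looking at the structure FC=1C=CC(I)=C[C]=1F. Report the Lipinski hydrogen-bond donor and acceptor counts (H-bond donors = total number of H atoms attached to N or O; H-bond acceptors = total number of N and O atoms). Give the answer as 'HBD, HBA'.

Donors: find every N or O and count the H atoms it carries.
  (no N or O atoms present)
Lipinski HBD = 0.
Acceptors: N atoms = 0, O atoms = 0 → HBA = 0.

0, 0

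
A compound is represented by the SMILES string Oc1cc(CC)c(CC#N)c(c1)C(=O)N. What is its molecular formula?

Walk through each heavy atom and fill implicit hydrogens from standard valence (C 4, N 3, O 2, S 2, halogen 1); for lowercase aromatic atoms, an aromatic c carries 1 H when it has two neighbours and 0 H with three, and aromatic n carries 0 H:
  atom 1: O, bond orders sum to 1 (valence 2) → 1 H
  atom 2: aromatic c, 3 neighbours → 0 H
  atom 3: aromatic c, 2 neighbours → 1 H
  atom 4: aromatic c, 3 neighbours → 0 H
  atom 5: C, bond orders sum to 2 (valence 4) → 2 H
  atom 6: C, bond orders sum to 1 (valence 4) → 3 H
  atom 7: aromatic c, 3 neighbours → 0 H
  atom 8: C, bond orders sum to 2 (valence 4) → 2 H
  atom 9: C, bond orders sum to 4 (valence 4) → 0 H
  atom 10: N, bond orders sum to 3 (valence 3) → 0 H
  atom 11: aromatic c, 3 neighbours → 0 H
  atom 12: aromatic c, 2 neighbours → 1 H
  atom 13: C, bond orders sum to 4 (valence 4) → 0 H
  atom 14: O, bond orders sum to 2 (valence 2) → 0 H
  atom 15: N, bond orders sum to 1 (valence 3) → 2 H
Totals → C:11, H:12, N:2, O:2.
In Hill order: C11H12N2O2.

C11H12N2O2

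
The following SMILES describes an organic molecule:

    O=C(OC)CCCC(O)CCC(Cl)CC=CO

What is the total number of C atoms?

Count every carbon token in the SMILES (each C, including those in ring-closure positions and inside branches).
Carbon count: 12.

12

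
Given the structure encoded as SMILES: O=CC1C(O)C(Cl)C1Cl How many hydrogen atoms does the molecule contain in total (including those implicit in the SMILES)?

6

Walk through each heavy atom and fill implicit hydrogens from standard valence (C 4, N 3, O 2, S 2, halogen 1):
  atom 1: O, bond orders sum to 2 (valence 2) → 0 H
  atom 2: C, bond orders sum to 3 (valence 4) → 1 H
  atom 3: C, bond orders sum to 3 (valence 4) → 1 H
  atom 4: C, bond orders sum to 3 (valence 4) → 1 H
  atom 5: O, bond orders sum to 1 (valence 2) → 1 H
  atom 6: C, bond orders sum to 3 (valence 4) → 1 H
  atom 7: Cl (halogen, monovalent) → 0 H
  atom 8: C, bond orders sum to 3 (valence 4) → 1 H
  atom 9: Cl (halogen, monovalent) → 0 H
Total hydrogens: 6.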